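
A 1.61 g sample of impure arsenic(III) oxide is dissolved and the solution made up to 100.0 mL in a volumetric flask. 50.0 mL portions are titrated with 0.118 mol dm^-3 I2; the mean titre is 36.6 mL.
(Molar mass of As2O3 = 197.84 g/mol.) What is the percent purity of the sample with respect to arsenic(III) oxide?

53.1 %

As2O3 + 2 I2 + 2 H2O → As2O5 + 4 HI
n(I2) per titration = 0.0366 × 0.118 = 4.32 × 10^-3 mol
From the 1:2 ratio, n(As2O3) in each aliquot = 1/2 × 4.32 × 10^-3 = 2.16 × 10^-3 mol
n(As2O3) in the whole flask = 2.16 × 10^-3 × 100.0/50.0 = 4.32 × 10^-3 mol
mass of As2O3 = 4.32 × 10^-3 × 197.84 = 0.854 g
% As2O3 = 0.854 / 1.61 × 100 = 53.1 %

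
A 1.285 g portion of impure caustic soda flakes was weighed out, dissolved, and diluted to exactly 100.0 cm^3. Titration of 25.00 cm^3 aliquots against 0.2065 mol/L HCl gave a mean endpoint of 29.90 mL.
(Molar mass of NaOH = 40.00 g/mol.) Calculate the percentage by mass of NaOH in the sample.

NaOH + HCl → NaCl + H2O
n(HCl) per titration = 0.02990 × 0.2065 = 6.174 × 10^-3 mol
n(NaOH) in each aliquot = 6.174 × 10^-3 mol (1:1 ratio)
n(NaOH) in the whole flask = 6.174 × 10^-3 × 100.0/25.00 = 0.02470 mol
mass of NaOH = 0.02470 × 40.00 = 0.9879 g
% NaOH = 0.9879 / 1.285 × 100 = 76.88 %

76.88 %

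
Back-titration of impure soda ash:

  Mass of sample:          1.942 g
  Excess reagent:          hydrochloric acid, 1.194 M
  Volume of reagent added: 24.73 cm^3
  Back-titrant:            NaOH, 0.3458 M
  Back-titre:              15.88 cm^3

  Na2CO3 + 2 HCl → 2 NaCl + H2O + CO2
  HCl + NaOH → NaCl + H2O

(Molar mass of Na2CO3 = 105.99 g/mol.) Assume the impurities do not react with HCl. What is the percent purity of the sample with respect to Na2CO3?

n(HCl) added = 0.02473 × 1.194 = 0.02953 mol
n(NaOH) used in back-titration = 0.01588 × 0.3458 = 5.491 × 10^-3 mol
n(HCl) left over = 5.491 × 10^-3 mol (1:1 ratio)
n(HCl) consumed by analyte = 0.02953 − 5.491 × 10^-3 = 0.02404 mol
From the 1:2 ratio, n(Na2CO3) = 1/2 × 0.02404 = 0.01202 mol
mass of Na2CO3 = 0.01202 × 105.99 = 1.274 g
% Na2CO3 = 1.274 / 1.942 × 100 = 65.59 %

65.59 %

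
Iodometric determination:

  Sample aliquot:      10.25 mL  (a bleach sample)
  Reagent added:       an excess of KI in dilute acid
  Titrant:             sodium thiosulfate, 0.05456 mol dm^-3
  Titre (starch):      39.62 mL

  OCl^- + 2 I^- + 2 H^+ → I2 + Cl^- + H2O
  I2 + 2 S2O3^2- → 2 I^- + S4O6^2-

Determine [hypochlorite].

0.1054 mol/L

n(S2O3^2-) = 0.03962 × 0.05456 = 2.162 × 10^-3 mol
n(I2) = n(S2O3^2-)/2 = 1.081 × 10^-3 mol
n(OCl^-) in the aliquot = 1.081 × 10^-3 mol (1:1 ratio)
[OCl^-] = 1.081 × 10^-3 / 0.01025 = 0.1054 mol/L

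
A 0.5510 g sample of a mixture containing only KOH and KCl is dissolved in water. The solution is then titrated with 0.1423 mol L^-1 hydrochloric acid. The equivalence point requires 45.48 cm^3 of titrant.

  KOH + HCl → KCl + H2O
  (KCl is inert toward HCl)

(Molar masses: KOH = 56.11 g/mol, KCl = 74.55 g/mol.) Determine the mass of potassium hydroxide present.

n(HCl) = 0.04548 × 0.1423 = 6.472 × 10^-3 mol
Let x = n(KOH), y = n(KCl).
Titrant: 1x = 6.472 × 10^-3;  mass: 56.11x + 74.55y = 0.5510
Solving, x = 6.472 × 10^-3 mol, y = 2.520 × 10^-3 mol
mass of KOH = 6.472 × 10^-3 × 56.11 = 0.3631 g

0.3631 g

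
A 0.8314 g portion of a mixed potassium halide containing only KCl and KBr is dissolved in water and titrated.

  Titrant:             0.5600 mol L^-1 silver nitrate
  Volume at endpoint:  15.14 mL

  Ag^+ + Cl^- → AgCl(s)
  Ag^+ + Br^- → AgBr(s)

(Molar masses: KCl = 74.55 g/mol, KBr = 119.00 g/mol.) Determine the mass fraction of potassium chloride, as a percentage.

35.81 %

n(AgNO3) = 0.01514 × 0.5600 = 8.478 × 10^-3 mol
Let x = n(KCl), y = n(KBr).
Titrant: 1x + 1y = 8.478 × 10^-3;  mass: 74.55x + 119.00y = 0.8314
Solving, x = 3.994 × 10^-3 mol, y = 4.484 × 10^-3 mol
mass of KCl = 3.994 × 10^-3 × 74.55 = 0.2977 g
% KCl = 0.2977 / 0.8314 × 100 = 35.81 %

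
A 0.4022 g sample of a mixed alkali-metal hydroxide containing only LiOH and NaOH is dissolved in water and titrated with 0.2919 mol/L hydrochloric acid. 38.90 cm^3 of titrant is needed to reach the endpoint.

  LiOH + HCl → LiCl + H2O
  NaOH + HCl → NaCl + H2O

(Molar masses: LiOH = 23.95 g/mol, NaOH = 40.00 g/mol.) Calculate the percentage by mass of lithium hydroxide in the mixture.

n(HCl) = 0.03890 × 0.2919 = 0.01135 mol
Let x = n(LiOH), y = n(NaOH).
Titrant: 1x + 1y = 0.01135;  mass: 23.95x + 40.00y = 0.4022
Solving, x = 3.240 × 10^-3 mol, y = 8.115 × 10^-3 mol
mass of LiOH = 3.240 × 10^-3 × 23.95 = 0.07759 g
% LiOH = 0.07759 / 0.4022 × 100 = 19.29 %

19.29 %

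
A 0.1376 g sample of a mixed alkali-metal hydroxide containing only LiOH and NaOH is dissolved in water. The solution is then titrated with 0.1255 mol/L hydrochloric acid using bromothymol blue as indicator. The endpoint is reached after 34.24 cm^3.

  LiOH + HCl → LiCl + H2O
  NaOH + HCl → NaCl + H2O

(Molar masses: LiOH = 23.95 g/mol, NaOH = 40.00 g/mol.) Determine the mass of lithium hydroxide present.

n(HCl) = 0.03424 × 0.1255 = 4.297 × 10^-3 mol
Let x = n(LiOH), y = n(NaOH).
Titrant: 1x + 1y = 4.297 × 10^-3;  mass: 23.95x + 40.00y = 0.1376
Solving, x = 2.136 × 10^-3 mol, y = 2.161 × 10^-3 mol
mass of LiOH = 2.136 × 10^-3 × 23.95 = 0.05116 g

0.05116 g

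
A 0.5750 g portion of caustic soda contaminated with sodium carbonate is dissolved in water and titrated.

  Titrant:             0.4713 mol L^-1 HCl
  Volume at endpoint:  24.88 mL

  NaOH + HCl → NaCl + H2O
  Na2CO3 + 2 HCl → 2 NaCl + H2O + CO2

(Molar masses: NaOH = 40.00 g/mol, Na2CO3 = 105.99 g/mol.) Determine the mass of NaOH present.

0.1429 g

n(HCl) = 0.02488 × 0.4713 = 0.01173 mol
Let x = n(NaOH), y = n(Na2CO3).
Titrant: 1x + 2y = 0.01173;  mass: 40.00x + 105.99y = 0.5750
Solving, x = 3.572 × 10^-3 mol, y = 4.077 × 10^-3 mol
mass of NaOH = 3.572 × 10^-3 × 40.00 = 0.1429 g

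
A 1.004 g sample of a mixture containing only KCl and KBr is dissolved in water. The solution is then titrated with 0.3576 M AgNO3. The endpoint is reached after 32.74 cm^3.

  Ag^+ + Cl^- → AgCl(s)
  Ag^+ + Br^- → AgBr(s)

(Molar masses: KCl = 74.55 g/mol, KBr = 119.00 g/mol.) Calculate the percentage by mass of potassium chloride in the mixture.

n(AgNO3) = 0.03274 × 0.3576 = 0.01171 mol
Let x = n(KCl), y = n(KBr).
Titrant: 1x + 1y = 0.01171;  mass: 74.55x + 119.00y = 1.004
Solving, x = 8.757 × 10^-3 mol, y = 2.951 × 10^-3 mol
mass of KCl = 8.757 × 10^-3 × 74.55 = 0.6528 g
% KCl = 0.6528 / 1.004 × 100 = 65.02 %

65.02 %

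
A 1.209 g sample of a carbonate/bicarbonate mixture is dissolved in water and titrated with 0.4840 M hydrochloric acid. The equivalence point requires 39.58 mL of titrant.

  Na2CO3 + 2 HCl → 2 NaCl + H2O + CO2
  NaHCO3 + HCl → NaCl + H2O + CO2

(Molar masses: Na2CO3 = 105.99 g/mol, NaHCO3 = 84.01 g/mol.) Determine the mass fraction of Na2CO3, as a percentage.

56.58 %

n(HCl) = 0.03958 × 0.4840 = 0.01916 mol
Let x = n(Na2CO3), y = n(NaHCO3).
Titrant: 2x + 1y = 0.01916;  mass: 105.99x + 84.01y = 1.209
Solving, x = 6.454 × 10^-3 mol, y = 6.248 × 10^-3 mol
mass of Na2CO3 = 6.454 × 10^-3 × 105.99 = 0.6841 g
% Na2CO3 = 0.6841 / 1.209 × 100 = 56.58 %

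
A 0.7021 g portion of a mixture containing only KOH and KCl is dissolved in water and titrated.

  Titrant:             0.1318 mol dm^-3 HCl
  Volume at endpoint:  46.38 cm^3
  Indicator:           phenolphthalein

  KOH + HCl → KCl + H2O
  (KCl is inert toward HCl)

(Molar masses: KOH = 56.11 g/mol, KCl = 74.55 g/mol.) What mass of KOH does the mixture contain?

n(HCl) = 0.04638 × 0.1318 = 6.113 × 10^-3 mol
Let x = n(KOH), y = n(KCl).
Titrant: 1x = 6.113 × 10^-3;  mass: 56.11x + 74.55y = 0.7021
Solving, x = 6.113 × 10^-3 mol, y = 4.817 × 10^-3 mol
mass of KOH = 6.113 × 10^-3 × 56.11 = 0.3430 g

0.3430 g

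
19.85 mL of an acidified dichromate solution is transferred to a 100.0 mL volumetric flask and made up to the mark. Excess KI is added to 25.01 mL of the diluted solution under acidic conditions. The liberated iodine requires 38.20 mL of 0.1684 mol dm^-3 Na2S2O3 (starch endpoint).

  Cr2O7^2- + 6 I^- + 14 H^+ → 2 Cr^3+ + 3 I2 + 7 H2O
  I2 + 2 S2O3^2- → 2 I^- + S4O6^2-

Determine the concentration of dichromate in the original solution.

n(S2O3^2-) = 0.03820 × 0.1684 = 6.433 × 10^-3 mol
n(I2) = n(S2O3^2-)/2 = 3.216 × 10^-3 mol
From the 1:3 ratio, n(Cr2O7^2-) in the aliquot = 1/3 × 3.216 × 10^-3 = 1.072 × 10^-3 mol
[Cr2O7^2-]_dilute = 1.072 × 10^-3 / 0.02501 = 0.04287 mol/L
[Cr2O7^2-]_original = 0.04287 × 100.0/19.85 = 0.2160 mol/L

0.2160 mol/L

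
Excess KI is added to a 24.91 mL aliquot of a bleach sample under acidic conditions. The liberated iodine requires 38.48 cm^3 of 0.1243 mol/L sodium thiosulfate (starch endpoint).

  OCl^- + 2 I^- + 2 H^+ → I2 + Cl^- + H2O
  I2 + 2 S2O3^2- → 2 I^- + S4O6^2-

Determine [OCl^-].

0.09601 mol/L

n(S2O3^2-) = 0.03848 × 0.1243 = 4.783 × 10^-3 mol
n(I2) = n(S2O3^2-)/2 = 2.392 × 10^-3 mol
n(OCl^-) in the aliquot = 2.392 × 10^-3 mol (1:1 ratio)
[OCl^-] = 2.392 × 10^-3 / 0.02491 = 0.09601 mol/L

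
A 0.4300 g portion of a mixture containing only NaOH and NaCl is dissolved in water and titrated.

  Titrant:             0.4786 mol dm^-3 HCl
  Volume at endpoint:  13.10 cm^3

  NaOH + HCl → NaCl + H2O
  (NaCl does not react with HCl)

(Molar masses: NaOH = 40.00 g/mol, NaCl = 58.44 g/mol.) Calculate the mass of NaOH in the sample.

0.2508 g

n(HCl) = 0.01310 × 0.4786 = 6.270 × 10^-3 mol
Let x = n(NaOH), y = n(NaCl).
Titrant: 1x = 6.270 × 10^-3;  mass: 40.00x + 58.44y = 0.4300
Solving, x = 6.270 × 10^-3 mol, y = 3.067 × 10^-3 mol
mass of NaOH = 6.270 × 10^-3 × 40.00 = 0.2508 g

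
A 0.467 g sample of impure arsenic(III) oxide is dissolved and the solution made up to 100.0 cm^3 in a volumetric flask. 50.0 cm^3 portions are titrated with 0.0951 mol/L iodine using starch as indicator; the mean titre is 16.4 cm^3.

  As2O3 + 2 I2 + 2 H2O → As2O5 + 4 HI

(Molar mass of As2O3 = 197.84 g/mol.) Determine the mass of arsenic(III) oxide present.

n(I2) per titration = 0.0164 × 0.0951 = 1.56 × 10^-3 mol
From the 1:2 ratio, n(As2O3) in each aliquot = 1/2 × 1.56 × 10^-3 = 7.80 × 10^-4 mol
n(As2O3) in the whole flask = 7.80 × 10^-4 × 100.0/50.0 = 1.56 × 10^-3 mol
mass of As2O3 = 1.56 × 10^-3 × 197.84 = 0.309 g

0.309 g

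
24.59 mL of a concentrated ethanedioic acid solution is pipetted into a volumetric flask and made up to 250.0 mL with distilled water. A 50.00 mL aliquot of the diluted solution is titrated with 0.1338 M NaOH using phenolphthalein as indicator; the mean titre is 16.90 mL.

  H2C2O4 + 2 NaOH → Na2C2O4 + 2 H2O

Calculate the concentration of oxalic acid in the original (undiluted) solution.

n(NaOH) = 0.01690 × 0.1338 = 2.261 × 10^-3 mol
From the 1:2 ratio, n(H2C2O4) in the aliquot = 1/2 × 2.261 × 10^-3 = 1.131 × 10^-3 mol
[H2C2O4]_dilute = 1.131 × 10^-3 / 0.05000 = 0.02261 mol/L
Dilution factor = 250.0 / 24.59 = 10.17
[H2C2O4]_stock = 0.02261 × 10.17 = 0.2299 mol/L

0.2299 M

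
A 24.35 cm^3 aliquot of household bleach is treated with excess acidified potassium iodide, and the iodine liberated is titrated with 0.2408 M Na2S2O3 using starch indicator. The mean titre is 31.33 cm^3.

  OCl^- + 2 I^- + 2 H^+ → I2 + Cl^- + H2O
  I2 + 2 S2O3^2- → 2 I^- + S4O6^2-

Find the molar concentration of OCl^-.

0.1549 M

n(S2O3^2-) = 0.03133 × 0.2408 = 7.544 × 10^-3 mol
n(I2) = n(S2O3^2-)/2 = 3.772 × 10^-3 mol
n(OCl^-) in the aliquot = 3.772 × 10^-3 mol (1:1 ratio)
[OCl^-] = 3.772 × 10^-3 / 0.02435 = 0.1549 mol/L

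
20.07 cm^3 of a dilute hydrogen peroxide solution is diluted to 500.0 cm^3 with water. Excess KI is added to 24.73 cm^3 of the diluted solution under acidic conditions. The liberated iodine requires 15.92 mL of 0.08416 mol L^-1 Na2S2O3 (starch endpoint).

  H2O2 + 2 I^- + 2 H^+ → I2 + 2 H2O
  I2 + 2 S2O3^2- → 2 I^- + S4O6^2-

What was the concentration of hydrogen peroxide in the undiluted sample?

0.6749 mol/L

n(S2O3^2-) = 0.01592 × 0.08416 = 1.340 × 10^-3 mol
n(I2) = n(S2O3^2-)/2 = 6.699 × 10^-4 mol
n(H2O2) in the aliquot = 6.699 × 10^-4 mol (1:1 ratio)
[H2O2]_dilute = 6.699 × 10^-4 / 0.02473 = 0.02709 mol/L
[H2O2]_original = 0.02709 × 500.0/20.07 = 0.6749 mol/L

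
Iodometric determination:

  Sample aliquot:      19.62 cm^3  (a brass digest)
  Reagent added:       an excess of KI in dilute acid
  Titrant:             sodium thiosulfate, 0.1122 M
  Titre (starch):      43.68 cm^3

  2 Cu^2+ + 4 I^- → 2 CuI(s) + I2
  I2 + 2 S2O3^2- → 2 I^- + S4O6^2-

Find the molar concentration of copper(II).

n(S2O3^2-) = 0.04368 × 0.1122 = 4.901 × 10^-3 mol
n(I2) = n(S2O3^2-)/2 = 2.450 × 10^-3 mol
From the 2:1 ratio, n(Cu2+) in the aliquot = 2/1 × 2.450 × 10^-3 = 4.901 × 10^-3 mol
[Cu2+] = 4.901 × 10^-3 / 0.01962 = 0.2498 mol/L

0.2498 M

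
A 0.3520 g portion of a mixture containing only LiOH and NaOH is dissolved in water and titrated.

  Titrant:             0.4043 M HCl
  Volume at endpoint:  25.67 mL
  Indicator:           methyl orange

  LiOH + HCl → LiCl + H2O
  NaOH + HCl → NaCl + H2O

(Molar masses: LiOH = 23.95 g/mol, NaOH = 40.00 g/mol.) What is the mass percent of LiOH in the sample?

26.76 %

n(HCl) = 0.02567 × 0.4043 = 0.01038 mol
Let x = n(LiOH), y = n(NaOH).
Titrant: 1x + 1y = 0.01038;  mass: 23.95x + 40.00y = 0.3520
Solving, x = 3.934 × 10^-3 mol, y = 6.445 × 10^-3 mol
mass of LiOH = 3.934 × 10^-3 × 23.95 = 0.09421 g
% LiOH = 0.09421 / 0.3520 × 100 = 26.76 %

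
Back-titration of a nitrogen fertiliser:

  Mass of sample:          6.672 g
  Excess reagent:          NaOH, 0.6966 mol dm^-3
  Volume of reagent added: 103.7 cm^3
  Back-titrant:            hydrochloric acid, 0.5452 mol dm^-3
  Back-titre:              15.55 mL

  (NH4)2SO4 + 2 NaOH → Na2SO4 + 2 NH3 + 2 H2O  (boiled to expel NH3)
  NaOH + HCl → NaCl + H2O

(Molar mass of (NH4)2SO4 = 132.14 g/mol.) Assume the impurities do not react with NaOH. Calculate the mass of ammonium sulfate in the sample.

n(NaOH) added = 0.1037 × 0.6966 = 0.07224 mol
n(HCl) used in back-titration = 0.01555 × 0.5452 = 8.478 × 10^-3 mol
n(NaOH) left over = 8.478 × 10^-3 mol (1:1 ratio)
n(NaOH) consumed by analyte = 0.07224 − 8.478 × 10^-3 = 0.06376 mol
From the 1:2 ratio, n((NH4)2SO4) = 1/2 × 0.06376 = 0.03188 mol
mass of (NH4)2SO4 = 0.03188 × 132.14 = 4.213 g

4.213 g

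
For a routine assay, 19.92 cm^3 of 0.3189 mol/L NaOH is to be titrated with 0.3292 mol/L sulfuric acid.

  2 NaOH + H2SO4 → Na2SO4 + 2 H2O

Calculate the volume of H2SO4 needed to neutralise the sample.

n(NaOH) = 0.01992 L × 0.3189 mol/L = 6.352 × 10^-3 mol
From the 1:2 stoichiometry, n(H2SO4) = 1/2 × 6.352 × 10^-3 = 3.176 × 10^-3 mol
V(H2SO4) = 3.176 × 10^-3 mol / 0.3292 mol/L = 0.009648 L = 9.648 mL

9.648 mL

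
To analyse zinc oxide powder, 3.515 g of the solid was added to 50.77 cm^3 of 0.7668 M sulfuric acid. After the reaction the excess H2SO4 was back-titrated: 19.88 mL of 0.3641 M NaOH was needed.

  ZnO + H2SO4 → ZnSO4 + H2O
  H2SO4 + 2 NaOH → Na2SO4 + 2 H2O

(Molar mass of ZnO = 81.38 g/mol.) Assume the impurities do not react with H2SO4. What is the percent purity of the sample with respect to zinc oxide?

81.75 %

n(H2SO4) added = 0.05077 × 0.7668 = 0.03893 mol
n(NaOH) used in back-titration = 0.01988 × 0.3641 = 7.238 × 10^-3 mol
From the 1:2 ratio, n(H2SO4) left over = 1/2 × 7.238 × 10^-3 = 3.619 × 10^-3 mol
n(H2SO4) consumed by analyte = 0.03893 − 3.619 × 10^-3 = 0.03531 mol
n(ZnO) = 0.03531 mol (1:1 ratio)
mass of ZnO = 0.03531 × 81.38 = 2.874 g
% ZnO = 2.874 / 3.515 × 100 = 81.75 %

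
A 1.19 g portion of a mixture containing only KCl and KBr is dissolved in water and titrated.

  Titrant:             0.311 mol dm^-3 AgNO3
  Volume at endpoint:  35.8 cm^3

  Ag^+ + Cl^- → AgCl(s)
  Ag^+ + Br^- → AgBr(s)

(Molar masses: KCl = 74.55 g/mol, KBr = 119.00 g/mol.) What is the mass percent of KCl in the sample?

19.0 %

n(AgNO3) = 0.0358 × 0.311 = 0.0111 mol
Let x = n(KCl), y = n(KBr).
Titrant: 1x + 1y = 0.0111;  mass: 74.55x + 119.00y = 1.19
Solving, x = 3.04 × 10^-3 mol, y = 8.10 × 10^-3 mol
mass of KCl = 3.04 × 10^-3 × 74.55 = 0.226 g
% KCl = 0.226 / 1.19 × 100 = 19.0 %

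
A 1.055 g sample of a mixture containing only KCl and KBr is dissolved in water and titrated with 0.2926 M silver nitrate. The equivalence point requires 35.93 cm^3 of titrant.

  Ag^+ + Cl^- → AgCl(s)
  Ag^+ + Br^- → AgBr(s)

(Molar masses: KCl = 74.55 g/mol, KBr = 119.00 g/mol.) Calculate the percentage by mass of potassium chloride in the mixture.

n(AgNO3) = 0.03593 × 0.2926 = 0.01051 mol
Let x = n(KCl), y = n(KBr).
Titrant: 1x + 1y = 0.01051;  mass: 74.55x + 119.00y = 1.055
Solving, x = 4.411 × 10^-3 mol, y = 6.102 × 10^-3 mol
mass of KCl = 4.411 × 10^-3 × 74.55 = 0.3288 g
% KCl = 0.3288 / 1.055 × 100 = 31.17 %

31.17 %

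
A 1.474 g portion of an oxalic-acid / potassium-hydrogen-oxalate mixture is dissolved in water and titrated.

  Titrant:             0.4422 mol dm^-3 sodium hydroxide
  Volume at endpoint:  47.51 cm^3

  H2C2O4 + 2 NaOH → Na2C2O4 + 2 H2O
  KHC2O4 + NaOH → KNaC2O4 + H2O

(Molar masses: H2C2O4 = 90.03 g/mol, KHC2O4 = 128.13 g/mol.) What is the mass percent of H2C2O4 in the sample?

44.75 %

n(NaOH) = 0.04751 × 0.4422 = 0.02101 mol
Let x = n(H2C2O4), y = n(KHC2O4).
Titrant: 2x + 1y = 0.02101;  mass: 90.03x + 128.13y = 1.474
Solving, x = 7.326 × 10^-3 mol, y = 6.356 × 10^-3 mol
mass of H2C2O4 = 7.326 × 10^-3 × 90.03 = 0.6596 g
% H2C2O4 = 0.6596 / 1.474 × 100 = 44.75 %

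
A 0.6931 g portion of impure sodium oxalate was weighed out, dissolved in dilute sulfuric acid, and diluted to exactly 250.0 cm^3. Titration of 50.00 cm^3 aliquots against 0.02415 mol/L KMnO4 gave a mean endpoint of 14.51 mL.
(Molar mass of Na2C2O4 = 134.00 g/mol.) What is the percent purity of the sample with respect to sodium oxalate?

2 MnO4^- + 5 C2O4^2- + 16 H^+ → 2 Mn^2+ + 10 CO2 + 8 H2O
n(KMnO4) per titration = 0.01451 × 0.02415 = 3.504 × 10^-4 mol
From the 5:2 ratio, n(Na2C2O4) in each aliquot = 5/2 × 3.504 × 10^-4 = 8.760 × 10^-4 mol
n(Na2C2O4) in the whole flask = 8.760 × 10^-4 × 250.0/50.00 = 4.380 × 10^-3 mol
mass of Na2C2O4 = 4.380 × 10^-3 × 134.00 = 0.5869 g
% Na2C2O4 = 0.5869 / 0.6931 × 100 = 84.68 %

84.68 %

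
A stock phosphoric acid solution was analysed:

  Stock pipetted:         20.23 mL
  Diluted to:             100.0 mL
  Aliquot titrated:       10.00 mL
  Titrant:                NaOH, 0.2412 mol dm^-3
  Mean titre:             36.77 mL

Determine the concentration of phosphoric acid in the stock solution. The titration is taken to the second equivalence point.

2.192 mol/L

H3PO4 + 2 NaOH → Na2HPO4 + 2 H2O
n(NaOH) = 0.03677 × 0.2412 = 8.869 × 10^-3 mol
From the 1:2 ratio, n(H3PO4) in the aliquot = 1/2 × 8.869 × 10^-3 = 4.434 × 10^-3 mol
[H3PO4]_dilute = 4.434 × 10^-3 / 0.01000 = 0.4434 mol/L
Dilution factor = 100.0 / 20.23 = 4.943
[H3PO4]_stock = 0.4434 × 4.943 = 2.192 mol/L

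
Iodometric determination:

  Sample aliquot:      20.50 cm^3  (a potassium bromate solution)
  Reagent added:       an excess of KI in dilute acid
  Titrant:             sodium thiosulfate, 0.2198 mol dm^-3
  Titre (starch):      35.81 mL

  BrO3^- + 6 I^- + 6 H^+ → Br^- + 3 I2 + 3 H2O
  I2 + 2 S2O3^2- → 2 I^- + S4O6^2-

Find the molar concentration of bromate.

n(S2O3^2-) = 0.03581 × 0.2198 = 7.871 × 10^-3 mol
n(I2) = n(S2O3^2-)/2 = 3.936 × 10^-3 mol
From the 1:3 ratio, n(BrO3^-) in the aliquot = 1/3 × 3.936 × 10^-3 = 1.312 × 10^-3 mol
[BrO3^-] = 1.312 × 10^-3 / 0.02050 = 0.06399 mol/L

0.06399 mol/L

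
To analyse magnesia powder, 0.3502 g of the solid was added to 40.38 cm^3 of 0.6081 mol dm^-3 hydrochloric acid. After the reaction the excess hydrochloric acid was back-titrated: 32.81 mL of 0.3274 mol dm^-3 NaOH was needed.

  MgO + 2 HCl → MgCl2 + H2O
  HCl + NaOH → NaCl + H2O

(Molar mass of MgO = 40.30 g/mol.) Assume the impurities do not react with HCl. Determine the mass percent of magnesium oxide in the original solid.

n(HCl) added = 0.04038 × 0.6081 = 0.02456 mol
n(NaOH) used in back-titration = 0.03281 × 0.3274 = 0.01074 mol
n(HCl) left over = 0.01074 mol (1:1 ratio)
n(HCl) consumed by analyte = 0.02456 − 0.01074 = 0.01381 mol
From the 1:2 ratio, n(MgO) = 1/2 × 0.01381 = 6.907 × 10^-3 mol
mass of MgO = 6.907 × 10^-3 × 40.30 = 0.2783 g
% MgO = 0.2783 / 0.3502 × 100 = 79.48 %

79.48 %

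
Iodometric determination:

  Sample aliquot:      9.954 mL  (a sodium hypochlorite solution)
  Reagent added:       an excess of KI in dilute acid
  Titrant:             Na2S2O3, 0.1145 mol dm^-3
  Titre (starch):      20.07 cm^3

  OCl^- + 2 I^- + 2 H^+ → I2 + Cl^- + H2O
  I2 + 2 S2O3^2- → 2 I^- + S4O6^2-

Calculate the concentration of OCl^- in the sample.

0.1154 mol/L

n(S2O3^2-) = 0.02007 × 0.1145 = 2.298 × 10^-3 mol
n(I2) = n(S2O3^2-)/2 = 1.149 × 10^-3 mol
n(OCl^-) in the aliquot = 1.149 × 10^-3 mol (1:1 ratio)
[OCl^-] = 1.149 × 10^-3 / 0.009954 = 0.1154 mol/L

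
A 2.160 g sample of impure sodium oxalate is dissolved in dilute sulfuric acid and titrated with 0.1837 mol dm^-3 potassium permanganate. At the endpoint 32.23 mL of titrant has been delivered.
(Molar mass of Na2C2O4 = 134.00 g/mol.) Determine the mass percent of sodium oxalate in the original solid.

91.82 %

2 MnO4^- + 5 C2O4^2- + 16 H^+ → 2 Mn^2+ + 10 CO2 + 8 H2O
n(KMnO4) = 0.03223 L × 0.1837 mol/L = 5.921 × 10^-3 mol
From the 5:2 ratio, n(Na2C2O4) = 5/2 × 5.921 × 10^-3 = 0.01480 mol
mass of Na2C2O4 = 0.01480 × 134.00 g/mol = 1.983 g
% Na2C2O4 = 1.983 / 2.160 × 100 = 91.82 %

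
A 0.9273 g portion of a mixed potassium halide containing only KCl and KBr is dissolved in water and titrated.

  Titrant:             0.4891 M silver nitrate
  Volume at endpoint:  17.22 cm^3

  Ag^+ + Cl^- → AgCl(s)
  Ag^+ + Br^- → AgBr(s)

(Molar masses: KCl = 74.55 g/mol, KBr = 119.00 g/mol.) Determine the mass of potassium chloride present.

0.1257 g

n(AgNO3) = 0.01722 × 0.4891 = 8.422 × 10^-3 mol
Let x = n(KCl), y = n(KBr).
Titrant: 1x + 1y = 8.422 × 10^-3;  mass: 74.55x + 119.00y = 0.9273
Solving, x = 1.686 × 10^-3 mol, y = 6.736 × 10^-3 mol
mass of KCl = 1.686 × 10^-3 × 74.55 = 0.1257 g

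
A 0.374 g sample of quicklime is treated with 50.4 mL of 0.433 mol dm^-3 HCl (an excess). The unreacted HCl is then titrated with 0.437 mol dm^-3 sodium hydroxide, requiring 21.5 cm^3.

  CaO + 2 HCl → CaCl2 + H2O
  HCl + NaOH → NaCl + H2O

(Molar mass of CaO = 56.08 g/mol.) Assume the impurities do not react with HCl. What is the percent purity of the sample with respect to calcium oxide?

n(HCl) added = 0.0504 × 0.433 = 0.0218 mol
n(NaOH) used in back-titration = 0.0215 × 0.437 = 9.40 × 10^-3 mol
n(HCl) left over = 9.40 × 10^-3 mol (1:1 ratio)
n(HCl) consumed by analyte = 0.0218 − 9.40 × 10^-3 = 0.0124 mol
From the 1:2 ratio, n(CaO) = 1/2 × 0.0124 = 6.21 × 10^-3 mol
mass of CaO = 6.21 × 10^-3 × 56.08 = 0.348 g
% CaO = 0.348 / 0.374 × 100 = 93.2 %

93.2 %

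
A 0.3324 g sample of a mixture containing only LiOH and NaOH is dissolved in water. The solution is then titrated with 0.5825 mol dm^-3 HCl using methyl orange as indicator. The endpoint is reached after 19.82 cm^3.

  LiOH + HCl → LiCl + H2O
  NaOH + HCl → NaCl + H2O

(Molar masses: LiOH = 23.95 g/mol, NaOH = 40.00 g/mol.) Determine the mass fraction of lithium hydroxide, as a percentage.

n(HCl) = 0.01982 × 0.5825 = 0.01155 mol
Let x = n(LiOH), y = n(NaOH).
Titrant: 1x + 1y = 0.01155;  mass: 23.95x + 40.00y = 0.3324
Solving, x = 8.063 × 10^-3 mol, y = 3.482 × 10^-3 mol
mass of LiOH = 8.063 × 10^-3 × 23.95 = 0.1931 g
% LiOH = 0.1931 / 0.3324 × 100 = 58.09 %

58.09 %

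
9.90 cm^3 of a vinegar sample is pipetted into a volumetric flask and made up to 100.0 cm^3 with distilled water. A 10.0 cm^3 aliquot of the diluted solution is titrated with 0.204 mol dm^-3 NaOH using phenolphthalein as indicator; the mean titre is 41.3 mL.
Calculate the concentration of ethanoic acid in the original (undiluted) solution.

8.51 mol/L

CH3COOH + NaOH → CH3COONa + H2O
n(NaOH) = 0.0413 × 0.204 = 8.43 × 10^-3 mol
n(CH3COOH) in the aliquot = 8.43 × 10^-3 mol (1:1 ratio)
[CH3COOH]_dilute = 8.43 × 10^-3 / 0.0100 = 0.843 mol/L
Dilution factor = 100.0 / 9.90 = 10.10
[CH3COOH]_stock = 0.843 × 10.10 = 8.51 mol/L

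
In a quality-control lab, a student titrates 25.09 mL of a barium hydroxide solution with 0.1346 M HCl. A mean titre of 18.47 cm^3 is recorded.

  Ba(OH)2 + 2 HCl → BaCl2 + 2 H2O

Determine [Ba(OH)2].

0.04954 M

n(HCl) = 0.01847 L × 0.1346 mol/L = 2.486 × 10^-3 mol
From the 1:2 mole ratio, n(Ba(OH)2) = 1/2 × 2.486 × 10^-3 = 1.243 × 10^-3 mol
[Ba(OH)2] = 1.243 × 10^-3 mol / 0.02509 L = 0.04954 mol/L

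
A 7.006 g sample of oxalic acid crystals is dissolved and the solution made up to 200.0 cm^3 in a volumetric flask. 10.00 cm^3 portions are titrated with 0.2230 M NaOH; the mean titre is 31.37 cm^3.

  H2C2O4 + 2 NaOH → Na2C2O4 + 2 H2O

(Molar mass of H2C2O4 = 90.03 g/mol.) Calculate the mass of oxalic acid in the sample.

6.298 g

n(NaOH) per titration = 0.03137 × 0.2230 = 6.996 × 10^-3 mol
From the 1:2 ratio, n(H2C2O4) in each aliquot = 1/2 × 6.996 × 10^-3 = 3.498 × 10^-3 mol
n(H2C2O4) in the whole flask = 3.498 × 10^-3 × 200.0/10.00 = 0.06996 mol
mass of H2C2O4 = 0.06996 × 90.03 = 6.298 g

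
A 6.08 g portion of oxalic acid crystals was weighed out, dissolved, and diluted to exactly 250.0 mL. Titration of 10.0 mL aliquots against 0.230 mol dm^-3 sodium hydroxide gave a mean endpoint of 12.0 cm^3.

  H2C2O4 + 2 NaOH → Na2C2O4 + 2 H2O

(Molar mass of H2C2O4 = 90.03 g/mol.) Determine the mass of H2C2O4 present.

3.11 g

n(NaOH) per titration = 0.0120 × 0.230 = 2.76 × 10^-3 mol
From the 1:2 ratio, n(H2C2O4) in each aliquot = 1/2 × 2.76 × 10^-3 = 1.38 × 10^-3 mol
n(H2C2O4) in the whole flask = 1.38 × 10^-3 × 250.0/10.0 = 0.0345 mol
mass of H2C2O4 = 0.0345 × 90.03 = 3.11 g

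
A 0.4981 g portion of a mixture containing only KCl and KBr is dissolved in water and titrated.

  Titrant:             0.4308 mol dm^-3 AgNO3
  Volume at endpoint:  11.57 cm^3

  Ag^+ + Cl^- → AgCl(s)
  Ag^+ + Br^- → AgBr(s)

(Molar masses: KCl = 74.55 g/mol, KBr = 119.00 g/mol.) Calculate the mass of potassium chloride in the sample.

0.1594 g

n(AgNO3) = 0.01157 × 0.4308 = 4.984 × 10^-3 mol
Let x = n(KCl), y = n(KBr).
Titrant: 1x + 1y = 4.984 × 10^-3;  mass: 74.55x + 119.00y = 0.4981
Solving, x = 2.138 × 10^-3 mol, y = 2.846 × 10^-3 mol
mass of KCl = 2.138 × 10^-3 × 74.55 = 0.1594 g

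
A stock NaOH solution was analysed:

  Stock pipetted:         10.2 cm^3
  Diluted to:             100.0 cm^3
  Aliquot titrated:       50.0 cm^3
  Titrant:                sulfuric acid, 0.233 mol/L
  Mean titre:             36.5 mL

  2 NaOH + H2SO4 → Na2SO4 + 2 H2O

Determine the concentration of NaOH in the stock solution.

n(H2SO4) = 0.0365 × 0.233 = 8.50 × 10^-3 mol
From the 2:1 ratio, n(NaOH) in the aliquot = 2/1 × 8.50 × 10^-3 = 0.0170 mol
[NaOH]_dilute = 0.0170 / 0.0500 = 0.340 mol/L
Dilution factor = 100.0 / 10.2 = 9.804
[NaOH]_stock = 0.340 × 9.804 = 3.34 mol/L

3.34 mol/L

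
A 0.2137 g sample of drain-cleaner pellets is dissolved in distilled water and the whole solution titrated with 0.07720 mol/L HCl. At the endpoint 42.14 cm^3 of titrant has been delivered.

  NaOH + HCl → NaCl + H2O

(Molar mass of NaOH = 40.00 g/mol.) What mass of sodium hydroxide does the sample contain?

n(HCl) = 0.04214 L × 0.07720 mol/L = 3.253 × 10^-3 mol
n(NaOH) = 3.253 × 10^-3 mol (1:1 ratio)
mass of NaOH = 3.253 × 10^-3 × 40.00 g/mol = 0.1301 g

0.1301 g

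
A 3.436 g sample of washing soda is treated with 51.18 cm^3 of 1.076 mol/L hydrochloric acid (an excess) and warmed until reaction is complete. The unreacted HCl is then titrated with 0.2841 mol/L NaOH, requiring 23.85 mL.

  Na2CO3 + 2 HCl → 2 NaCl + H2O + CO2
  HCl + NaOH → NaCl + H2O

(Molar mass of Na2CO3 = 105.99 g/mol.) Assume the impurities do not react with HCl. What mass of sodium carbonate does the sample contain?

2.559 g

n(HCl) added = 0.05118 × 1.076 = 0.05507 mol
n(NaOH) used in back-titration = 0.02385 × 0.2841 = 6.776 × 10^-3 mol
n(HCl) left over = 6.776 × 10^-3 mol (1:1 ratio)
n(HCl) consumed by analyte = 0.05507 − 6.776 × 10^-3 = 0.04829 mol
From the 1:2 ratio, n(Na2CO3) = 1/2 × 0.04829 = 0.02415 mol
mass of Na2CO3 = 0.02415 × 105.99 = 2.559 g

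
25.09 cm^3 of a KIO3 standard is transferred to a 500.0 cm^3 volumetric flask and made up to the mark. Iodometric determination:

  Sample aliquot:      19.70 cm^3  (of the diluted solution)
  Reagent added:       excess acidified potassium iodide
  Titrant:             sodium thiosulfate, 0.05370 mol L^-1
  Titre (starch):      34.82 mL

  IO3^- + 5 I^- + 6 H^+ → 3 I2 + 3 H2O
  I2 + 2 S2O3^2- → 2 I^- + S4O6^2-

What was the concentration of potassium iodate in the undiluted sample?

0.3152 mol/L

n(S2O3^2-) = 0.03482 × 0.05370 = 1.870 × 10^-3 mol
n(I2) = n(S2O3^2-)/2 = 9.349 × 10^-4 mol
From the 1:3 ratio, n(IO3^-) in the aliquot = 1/3 × 9.349 × 10^-4 = 3.116 × 10^-4 mol
[IO3^-]_dilute = 3.116 × 10^-4 / 0.01970 = 0.01582 mol/L
[IO3^-]_original = 0.01582 × 500.0/25.09 = 0.3152 mol/L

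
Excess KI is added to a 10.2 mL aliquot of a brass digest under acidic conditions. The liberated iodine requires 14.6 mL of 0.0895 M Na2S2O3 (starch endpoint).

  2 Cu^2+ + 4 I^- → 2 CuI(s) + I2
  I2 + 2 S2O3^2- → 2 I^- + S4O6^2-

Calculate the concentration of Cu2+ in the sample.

n(S2O3^2-) = 0.0146 × 0.0895 = 1.31 × 10^-3 mol
n(I2) = n(S2O3^2-)/2 = 6.53 × 10^-4 mol
From the 2:1 ratio, n(Cu2+) in the aliquot = 2/1 × 6.53 × 10^-4 = 1.31 × 10^-3 mol
[Cu2+] = 1.31 × 10^-3 / 0.0102 = 0.128 mol/L

0.128 M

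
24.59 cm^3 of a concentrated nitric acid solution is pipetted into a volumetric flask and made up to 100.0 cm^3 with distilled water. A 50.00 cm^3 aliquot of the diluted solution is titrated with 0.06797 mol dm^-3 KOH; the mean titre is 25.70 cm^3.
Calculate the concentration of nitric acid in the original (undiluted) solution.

HNO3 + KOH → KNO3 + H2O
n(KOH) = 0.02570 × 0.06797 = 1.747 × 10^-3 mol
n(HNO3) in the aliquot = 1.747 × 10^-3 mol (1:1 ratio)
[HNO3]_dilute = 1.747 × 10^-3 / 0.05000 = 0.03494 mol/L
Dilution factor = 100.0 / 24.59 = 4.067
[HNO3]_stock = 0.03494 × 4.067 = 0.1421 mol/L

0.1421 mol/L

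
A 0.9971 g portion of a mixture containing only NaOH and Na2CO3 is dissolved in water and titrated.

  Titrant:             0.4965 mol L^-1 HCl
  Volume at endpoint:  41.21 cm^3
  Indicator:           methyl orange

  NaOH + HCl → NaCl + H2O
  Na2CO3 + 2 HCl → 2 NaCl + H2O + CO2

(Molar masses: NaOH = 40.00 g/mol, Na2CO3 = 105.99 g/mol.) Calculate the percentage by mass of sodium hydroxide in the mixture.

26.92 %

n(HCl) = 0.04121 × 0.4965 = 0.02046 mol
Let x = n(NaOH), y = n(Na2CO3).
Titrant: 1x + 2y = 0.02046;  mass: 40.00x + 105.99y = 0.9971
Solving, x = 6.712 × 10^-3 mol, y = 6.875 × 10^-3 mol
mass of NaOH = 6.712 × 10^-3 × 40.00 = 0.2685 g
% NaOH = 0.2685 / 0.9971 × 100 = 26.92 %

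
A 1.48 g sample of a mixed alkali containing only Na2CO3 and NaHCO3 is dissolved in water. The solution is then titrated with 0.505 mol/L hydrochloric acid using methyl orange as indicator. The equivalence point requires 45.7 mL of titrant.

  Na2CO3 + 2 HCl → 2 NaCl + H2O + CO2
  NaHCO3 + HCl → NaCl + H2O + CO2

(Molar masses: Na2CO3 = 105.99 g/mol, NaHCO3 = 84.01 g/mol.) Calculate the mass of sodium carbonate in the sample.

n(HCl) = 0.0457 × 0.505 = 0.0231 mol
Let x = n(Na2CO3), y = n(NaHCO3).
Titrant: 2x + 1y = 0.0231;  mass: 105.99x + 84.01y = 1.48
Solving, x = 7.40 × 10^-3 mol, y = 8.28 × 10^-3 mol
mass of Na2CO3 = 7.40 × 10^-3 × 105.99 = 0.784 g

0.784 g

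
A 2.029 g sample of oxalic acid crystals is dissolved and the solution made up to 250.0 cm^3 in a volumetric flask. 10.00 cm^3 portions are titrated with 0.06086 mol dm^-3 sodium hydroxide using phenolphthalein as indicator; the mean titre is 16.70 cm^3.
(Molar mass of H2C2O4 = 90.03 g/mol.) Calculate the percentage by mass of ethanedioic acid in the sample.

H2C2O4 + 2 NaOH → Na2C2O4 + 2 H2O
n(NaOH) per titration = 0.01670 × 0.06086 = 1.016 × 10^-3 mol
From the 1:2 ratio, n(H2C2O4) in each aliquot = 1/2 × 1.016 × 10^-3 = 5.082 × 10^-4 mol
n(H2C2O4) in the whole flask = 5.082 × 10^-4 × 250.0/10.00 = 0.01270 mol
mass of H2C2O4 = 0.01270 × 90.03 = 1.144 g
% H2C2O4 = 1.144 / 2.029 × 100 = 56.37 %

56.37 %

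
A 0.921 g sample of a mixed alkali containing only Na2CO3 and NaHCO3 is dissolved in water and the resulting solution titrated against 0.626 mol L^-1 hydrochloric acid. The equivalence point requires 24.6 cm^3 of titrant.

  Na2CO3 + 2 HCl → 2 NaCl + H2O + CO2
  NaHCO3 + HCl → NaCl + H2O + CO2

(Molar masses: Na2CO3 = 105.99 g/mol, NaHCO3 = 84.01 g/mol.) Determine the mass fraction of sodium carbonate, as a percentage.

69.1 %

n(HCl) = 0.0246 × 0.626 = 0.0154 mol
Let x = n(Na2CO3), y = n(NaHCO3).
Titrant: 2x + 1y = 0.0154;  mass: 105.99x + 84.01y = 0.921
Solving, x = 6.01 × 10^-3 mol, y = 3.38 × 10^-3 mol
mass of Na2CO3 = 6.01 × 10^-3 × 105.99 = 0.637 g
% Na2CO3 = 0.637 / 0.921 × 100 = 69.1 %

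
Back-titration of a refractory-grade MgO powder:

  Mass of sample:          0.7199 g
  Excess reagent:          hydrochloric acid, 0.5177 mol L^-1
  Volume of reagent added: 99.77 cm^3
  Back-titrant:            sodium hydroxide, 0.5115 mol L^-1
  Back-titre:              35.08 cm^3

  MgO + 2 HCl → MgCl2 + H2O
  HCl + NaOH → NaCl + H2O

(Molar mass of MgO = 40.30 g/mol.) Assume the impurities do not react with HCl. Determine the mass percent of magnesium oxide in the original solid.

94.35 %

n(HCl) added = 0.09977 × 0.5177 = 0.05165 mol
n(NaOH) used in back-titration = 0.03508 × 0.5115 = 0.01794 mol
n(HCl) left over = 0.01794 mol (1:1 ratio)
n(HCl) consumed by analyte = 0.05165 − 0.01794 = 0.03371 mol
From the 1:2 ratio, n(MgO) = 1/2 × 0.03371 = 0.01685 mol
mass of MgO = 0.01685 × 40.30 = 0.6792 g
% MgO = 0.6792 / 0.7199 × 100 = 94.35 %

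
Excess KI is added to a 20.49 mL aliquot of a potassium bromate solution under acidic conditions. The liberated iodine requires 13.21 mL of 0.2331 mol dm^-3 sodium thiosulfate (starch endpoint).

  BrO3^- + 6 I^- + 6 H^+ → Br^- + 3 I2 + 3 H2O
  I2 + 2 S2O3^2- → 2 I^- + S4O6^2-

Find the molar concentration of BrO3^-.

n(S2O3^2-) = 0.01321 × 0.2331 = 3.079 × 10^-3 mol
n(I2) = n(S2O3^2-)/2 = 1.540 × 10^-3 mol
From the 1:3 ratio, n(BrO3^-) in the aliquot = 1/3 × 1.540 × 10^-3 = 5.132 × 10^-4 mol
[BrO3^-] = 5.132 × 10^-4 / 0.02049 = 0.02505 mol/L

0.02505 mol/L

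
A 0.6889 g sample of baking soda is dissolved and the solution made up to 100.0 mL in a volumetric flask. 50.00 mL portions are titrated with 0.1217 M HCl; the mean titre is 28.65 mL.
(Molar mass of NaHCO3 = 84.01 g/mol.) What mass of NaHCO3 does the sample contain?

NaHCO3 + HCl → NaCl + H2O + CO2
n(HCl) per titration = 0.02865 × 0.1217 = 3.487 × 10^-3 mol
n(NaHCO3) in each aliquot = 3.487 × 10^-3 mol (1:1 ratio)
n(NaHCO3) in the whole flask = 3.487 × 10^-3 × 100.0/50.00 = 6.973 × 10^-3 mol
mass of NaHCO3 = 6.973 × 10^-3 × 84.01 = 0.5858 g

0.5858 g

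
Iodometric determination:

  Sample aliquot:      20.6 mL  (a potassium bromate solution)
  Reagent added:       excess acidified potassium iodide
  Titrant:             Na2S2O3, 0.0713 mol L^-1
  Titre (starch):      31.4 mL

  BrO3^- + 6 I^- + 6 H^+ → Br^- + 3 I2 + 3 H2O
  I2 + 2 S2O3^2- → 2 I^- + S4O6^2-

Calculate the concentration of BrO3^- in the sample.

0.0181 mol/L

n(S2O3^2-) = 0.0314 × 0.0713 = 2.24 × 10^-3 mol
n(I2) = n(S2O3^2-)/2 = 1.12 × 10^-3 mol
From the 1:3 ratio, n(BrO3^-) in the aliquot = 1/3 × 1.12 × 10^-3 = 3.73 × 10^-4 mol
[BrO3^-] = 3.73 × 10^-4 / 0.0206 = 0.0181 mol/L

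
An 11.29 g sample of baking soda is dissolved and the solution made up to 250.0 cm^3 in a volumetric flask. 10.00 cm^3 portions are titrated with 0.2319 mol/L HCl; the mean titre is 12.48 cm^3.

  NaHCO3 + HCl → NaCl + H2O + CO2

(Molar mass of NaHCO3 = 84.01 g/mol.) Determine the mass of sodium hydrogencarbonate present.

6.078 g

n(HCl) per titration = 0.01248 × 0.2319 = 2.894 × 10^-3 mol
n(NaHCO3) in each aliquot = 2.894 × 10^-3 mol (1:1 ratio)
n(NaHCO3) in the whole flask = 2.894 × 10^-3 × 250.0/10.00 = 0.07235 mol
mass of NaHCO3 = 0.07235 × 84.01 = 6.078 g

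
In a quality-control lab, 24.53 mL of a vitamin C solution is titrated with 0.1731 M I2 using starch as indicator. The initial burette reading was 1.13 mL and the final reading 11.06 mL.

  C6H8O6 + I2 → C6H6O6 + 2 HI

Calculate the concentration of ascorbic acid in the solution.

0.07007 M

n(I2) = 0.009930 L × 0.1731 mol/L = 1.719 × 10^-3 mol
n(C6H8O6) = 1.719 × 10^-3 mol (1:1 mole ratio)
[C6H8O6] = 1.719 × 10^-3 mol / 0.02453 L = 0.07007 mol/L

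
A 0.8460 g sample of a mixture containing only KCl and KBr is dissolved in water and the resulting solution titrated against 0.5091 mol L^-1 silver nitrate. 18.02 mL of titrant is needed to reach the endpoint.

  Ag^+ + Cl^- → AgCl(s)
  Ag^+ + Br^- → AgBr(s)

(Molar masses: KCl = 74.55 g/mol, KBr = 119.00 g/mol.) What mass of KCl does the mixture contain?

n(AgNO3) = 0.01802 × 0.5091 = 9.174 × 10^-3 mol
Let x = n(KCl), y = n(KBr).
Titrant: 1x + 1y = 9.174 × 10^-3;  mass: 74.55x + 119.00y = 0.8460
Solving, x = 5.528 × 10^-3 mol, y = 3.646 × 10^-3 mol
mass of KCl = 5.528 × 10^-3 × 74.55 = 0.4121 g

0.4121 g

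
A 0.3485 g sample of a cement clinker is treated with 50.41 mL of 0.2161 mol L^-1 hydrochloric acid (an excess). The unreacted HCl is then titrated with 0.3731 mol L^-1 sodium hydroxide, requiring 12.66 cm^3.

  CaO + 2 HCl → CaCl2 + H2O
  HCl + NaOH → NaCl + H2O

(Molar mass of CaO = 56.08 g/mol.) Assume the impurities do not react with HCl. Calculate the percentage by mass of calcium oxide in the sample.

49.64 %

n(HCl) added = 0.05041 × 0.2161 = 0.01089 mol
n(NaOH) used in back-titration = 0.01266 × 0.3731 = 4.723 × 10^-3 mol
n(HCl) left over = 4.723 × 10^-3 mol (1:1 ratio)
n(HCl) consumed by analyte = 0.01089 − 4.723 × 10^-3 = 6.170 × 10^-3 mol
From the 1:2 ratio, n(CaO) = 1/2 × 6.170 × 10^-3 = 3.085 × 10^-3 mol
mass of CaO = 3.085 × 10^-3 × 56.08 = 0.1730 g
% CaO = 0.1730 / 0.3485 × 100 = 49.64 %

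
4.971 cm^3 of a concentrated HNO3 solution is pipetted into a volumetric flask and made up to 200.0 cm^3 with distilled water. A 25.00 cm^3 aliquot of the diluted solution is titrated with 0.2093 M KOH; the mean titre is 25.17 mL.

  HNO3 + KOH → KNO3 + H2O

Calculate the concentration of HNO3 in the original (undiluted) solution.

8.478 M

n(KOH) = 0.02517 × 0.2093 = 5.268 × 10^-3 mol
n(HNO3) in the aliquot = 5.268 × 10^-3 mol (1:1 ratio)
[HNO3]_dilute = 5.268 × 10^-3 / 0.02500 = 0.2107 mol/L
Dilution factor = 200.0 / 4.971 = 40.23
[HNO3]_stock = 0.2107 × 40.23 = 8.478 mol/L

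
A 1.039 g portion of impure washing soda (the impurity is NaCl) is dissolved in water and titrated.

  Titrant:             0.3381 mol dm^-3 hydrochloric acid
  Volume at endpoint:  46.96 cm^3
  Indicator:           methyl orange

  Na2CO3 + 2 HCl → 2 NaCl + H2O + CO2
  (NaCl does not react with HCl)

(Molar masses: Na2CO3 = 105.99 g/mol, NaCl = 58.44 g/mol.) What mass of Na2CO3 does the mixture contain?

0.8414 g

n(HCl) = 0.04696 × 0.3381 = 0.01588 mol
Let x = n(Na2CO3), y = n(NaCl).
Titrant: 2x = 0.01588;  mass: 105.99x + 58.44y = 1.039
Solving, x = 7.939 × 10^-3 mol, y = 3.381 × 10^-3 mol
mass of Na2CO3 = 7.939 × 10^-3 × 105.99 = 0.8414 g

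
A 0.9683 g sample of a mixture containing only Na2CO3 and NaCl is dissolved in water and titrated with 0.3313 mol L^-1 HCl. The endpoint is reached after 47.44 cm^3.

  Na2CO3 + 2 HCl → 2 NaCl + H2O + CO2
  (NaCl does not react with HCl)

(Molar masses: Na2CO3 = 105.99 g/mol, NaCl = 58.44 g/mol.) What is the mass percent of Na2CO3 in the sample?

n(HCl) = 0.04744 × 0.3313 = 0.01572 mol
Let x = n(Na2CO3), y = n(NaCl).
Titrant: 2x = 0.01572;  mass: 105.99x + 58.44y = 0.9683
Solving, x = 7.858 × 10^-3 mol, y = 2.317 × 10^-3 mol
mass of Na2CO3 = 7.858 × 10^-3 × 105.99 = 0.8329 g
% Na2CO3 = 0.8329 / 0.9683 × 100 = 86.02 %

86.02 %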